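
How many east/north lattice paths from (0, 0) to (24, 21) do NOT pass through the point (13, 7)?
Number of paths = 3428118102150

Total paths from (0, 0) to (24, 21): C(45, 24) = 3773655750150. Paths through (13, 7): (paths (0, 0) → (13, 7)) × (paths (13, 7) → (24, 21)) = C(20, 13) · C(25, 11) = 77520 · 4457400 = 345537648000. Avoidance count = 3773655750150 − 345537648000 = 3428118102150.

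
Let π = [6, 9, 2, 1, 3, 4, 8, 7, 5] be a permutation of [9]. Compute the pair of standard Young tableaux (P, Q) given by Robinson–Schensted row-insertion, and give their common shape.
P = [1, 3, 4, 5] / [2, 7] / [6, 8] / [9];  Q = [1, 2, 6, 7] / [3, 5] / [4, 8] / [9];  common shape = (4, 2, 2, 1)

Row-insert the values π_1, π_2, … into P one at a time, bumping the leftmost entry strictly greater than the inserted value down to the next row. The recording tableau Q records, in position (i, j), the step at which that cell was added to P.
  Insert 6 (step 1): P = [6];  Q = [1]
  Insert 9 (step 2): P = [6, 9];  Q = [1, 2]
  Insert 2 (step 3): P = [2, 9] / [6];  Q = [1, 2] / [3]
  Insert 1 (step 4): P = [1, 9] / [2] / [6];  Q = [1, 2] / [3] / [4]
  Insert 3 (step 5): P = [1, 3] / [2, 9] / [6];  Q = [1, 2] / [3, 5] / [4]
  Insert 4 (step 6): P = [1, 3, 4] / [2, 9] / [6];  Q = [1, 2, 6] / [3, 5] / [4]
  Insert 8 (step 7): P = [1, 3, 4, 8] / [2, 9] / [6];  Q = [1, 2, 6, 7] / [3, 5] / [4]
  Insert 7 (step 8): P = [1, 3, 4, 7] / [2, 8] / [6, 9];  Q = [1, 2, 6, 7] / [3, 5] / [4, 8]
  Insert 5 (step 9): P = [1, 3, 4, 5] / [2, 7] / [6, 8] / [9];  Q = [1, 2, 6, 7] / [3, 5] / [4, 8] / [9]
Final shape: (4, 2, 2, 1).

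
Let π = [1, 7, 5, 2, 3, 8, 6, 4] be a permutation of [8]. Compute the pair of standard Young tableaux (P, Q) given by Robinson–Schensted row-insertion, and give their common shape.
P = [1, 2, 3, 4] / [5, 6] / [7, 8];  Q = [1, 2, 5, 6] / [3, 7] / [4, 8];  common shape = (4, 2, 2)

Row-insert the values π_1, π_2, … into P one at a time, bumping the leftmost entry strictly greater than the inserted value down to the next row. The recording tableau Q records, in position (i, j), the step at which that cell was added to P.
  Insert 1 (step 1): P = [1];  Q = [1]
  Insert 7 (step 2): P = [1, 7];  Q = [1, 2]
  Insert 5 (step 3): P = [1, 5] / [7];  Q = [1, 2] / [3]
  Insert 2 (step 4): P = [1, 2] / [5] / [7];  Q = [1, 2] / [3] / [4]
  Insert 3 (step 5): P = [1, 2, 3] / [5] / [7];  Q = [1, 2, 5] / [3] / [4]
  Insert 8 (step 6): P = [1, 2, 3, 8] / [5] / [7];  Q = [1, 2, 5, 6] / [3] / [4]
  Insert 6 (step 7): P = [1, 2, 3, 6] / [5, 8] / [7];  Q = [1, 2, 5, 6] / [3, 7] / [4]
  Insert 4 (step 8): P = [1, 2, 3, 4] / [5, 6] / [7, 8];  Q = [1, 2, 5, 6] / [3, 7] / [4, 8]
Final shape: (4, 2, 2).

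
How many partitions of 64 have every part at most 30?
p(64, parts ≤ 30) = 1687669

Use the recurrence p(n, m) = p(n, m−1) + p(n−m, m): either the largest part is < m (count p(n, m−1)) or the largest part is exactly m (remove one copy of m, count p(n−m, m)). With p(0, ·) = 1 this gives p(64, parts ≤ 30) = 1687669. (By conjugating Young diagrams, this also counts partitions of 64 into at most 30 parts.)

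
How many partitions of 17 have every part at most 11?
p(17, parts ≤ 11) = 278

Use the recurrence p(n, m) = p(n, m−1) + p(n−m, m): either the largest part is < m (count p(n, m−1)) or the largest part is exactly m (remove one copy of m, count p(n−m, m)). With p(0, ·) = 1 this gives p(17, parts ≤ 11) = 278. (By conjugating Young diagrams, this also counts partitions of 17 into at most 11 parts.)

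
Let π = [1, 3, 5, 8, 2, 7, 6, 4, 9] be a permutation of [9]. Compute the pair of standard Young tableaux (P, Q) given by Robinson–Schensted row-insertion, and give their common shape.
P = [1, 2, 4, 6, 9] / [3, 5] / [7] / [8];  Q = [1, 2, 3, 4, 9] / [5, 6] / [7] / [8];  common shape = (5, 2, 1, 1)

Row-insert the values π_1, π_2, … into P one at a time, bumping the leftmost entry strictly greater than the inserted value down to the next row. The recording tableau Q records, in position (i, j), the step at which that cell was added to P.
  Insert 1 (step 1): P = [1];  Q = [1]
  Insert 3 (step 2): P = [1, 3];  Q = [1, 2]
  Insert 5 (step 3): P = [1, 3, 5];  Q = [1, 2, 3]
  Insert 8 (step 4): P = [1, 3, 5, 8];  Q = [1, 2, 3, 4]
  Insert 2 (step 5): P = [1, 2, 5, 8] / [3];  Q = [1, 2, 3, 4] / [5]
  Insert 7 (step 6): P = [1, 2, 5, 7] / [3, 8];  Q = [1, 2, 3, 4] / [5, 6]
  Insert 6 (step 7): P = [1, 2, 5, 6] / [3, 7] / [8];  Q = [1, 2, 3, 4] / [5, 6] / [7]
  Insert 4 (step 8): P = [1, 2, 4, 6] / [3, 5] / [7] / [8];  Q = [1, 2, 3, 4] / [5, 6] / [7] / [8]
  Insert 9 (step 9): P = [1, 2, 4, 6, 9] / [3, 5] / [7] / [8];  Q = [1, 2, 3, 4, 9] / [5, 6] / [7] / [8]
Final shape: (5, 2, 1, 1).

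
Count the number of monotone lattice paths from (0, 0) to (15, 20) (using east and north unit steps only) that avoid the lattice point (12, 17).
Number of paths = 2210024460

Total paths from (0, 0) to (15, 20): C(35, 15) = 3247943160. Paths through (12, 17): (paths (0, 0) → (12, 17)) × (paths (12, 17) → (15, 20)) = C(29, 12) · C(6, 3) = 51895935 · 20 = 1037918700. Avoidance count = 3247943160 − 1037918700 = 2210024460.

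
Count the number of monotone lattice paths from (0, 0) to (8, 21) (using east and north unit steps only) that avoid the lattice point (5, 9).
Number of paths = 3381235

Total paths from (0, 0) to (8, 21): C(29, 8) = 4292145. Paths through (5, 9): (paths (0, 0) → (5, 9)) × (paths (5, 9) → (8, 21)) = C(14, 5) · C(15, 3) = 2002 · 455 = 910910. Avoidance count = 4292145 − 910910 = 3381235.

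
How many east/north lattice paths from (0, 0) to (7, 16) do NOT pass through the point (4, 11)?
Number of paths = 168717

Total paths from (0, 0) to (7, 16): C(23, 7) = 245157. Paths through (4, 11): (paths (0, 0) → (4, 11)) × (paths (4, 11) → (7, 16)) = C(15, 4) · C(8, 3) = 1365 · 56 = 76440. Avoidance count = 245157 − 76440 = 168717.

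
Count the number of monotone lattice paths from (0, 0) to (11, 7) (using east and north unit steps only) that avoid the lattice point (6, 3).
Number of paths = 21240

Total paths from (0, 0) to (11, 7): C(18, 11) = 31824. Paths through (6, 3): (paths (0, 0) → (6, 3)) × (paths (6, 3) → (11, 7)) = C(9, 6) · C(9, 5) = 84 · 126 = 10584. Avoidance count = 31824 − 10584 = 21240.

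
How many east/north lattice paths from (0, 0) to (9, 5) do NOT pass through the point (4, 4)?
Number of paths = 1582

Total paths from (0, 0) to (9, 5): C(14, 9) = 2002. Paths through (4, 4): (paths (0, 0) → (4, 4)) × (paths (4, 4) → (9, 5)) = C(8, 4) · C(6, 5) = 70 · 6 = 420. Avoidance count = 2002 − 420 = 1582.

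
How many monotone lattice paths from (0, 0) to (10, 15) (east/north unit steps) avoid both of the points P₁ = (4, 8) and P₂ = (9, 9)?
Number of paths = 2099790

Inclusion–exclusion. Total paths: C(25, 10) = 3268760. Through P₁: C(12, 4)·C(13, 6) = 849420. Through P₂: C(18, 9)·C(7, 1) = 340340. Since P₁ is strictly southwest of P₂, a monotone path through both must visit P₁ then P₂; paths through both = C(12, 4)·C(6, 5)·C(7, 1) = 20790. Avoid both = 3268760 − 849420 − 340340 + 20790 = 2099790.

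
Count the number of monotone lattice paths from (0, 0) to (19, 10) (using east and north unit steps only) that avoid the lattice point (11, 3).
Number of paths = 17687670

Total paths from (0, 0) to (19, 10): C(29, 19) = 20030010. Paths through (11, 3): (paths (0, 0) → (11, 3)) × (paths (11, 3) → (19, 10)) = C(14, 11) · C(15, 8) = 364 · 6435 = 2342340. Avoidance count = 20030010 − 2342340 = 17687670.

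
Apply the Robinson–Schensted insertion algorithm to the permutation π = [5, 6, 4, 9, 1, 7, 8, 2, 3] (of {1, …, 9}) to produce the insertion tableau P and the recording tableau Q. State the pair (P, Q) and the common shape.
P = [1, 2, 3, 8] / [4, 6, 7] / [5, 9];  Q = [1, 2, 4, 7] / [3, 6, 9] / [5, 8];  common shape = (4, 3, 2)

Row-insert the values π_1, π_2, … into P one at a time, bumping the leftmost entry strictly greater than the inserted value down to the next row. The recording tableau Q records, in position (i, j), the step at which that cell was added to P.
  Insert 5 (step 1): P = [5];  Q = [1]
  Insert 6 (step 2): P = [5, 6];  Q = [1, 2]
  Insert 4 (step 3): P = [4, 6] / [5];  Q = [1, 2] / [3]
  Insert 9 (step 4): P = [4, 6, 9] / [5];  Q = [1, 2, 4] / [3]
  Insert 1 (step 5): P = [1, 6, 9] / [4] / [5];  Q = [1, 2, 4] / [3] / [5]
  Insert 7 (step 6): P = [1, 6, 7] / [4, 9] / [5];  Q = [1, 2, 4] / [3, 6] / [5]
  Insert 8 (step 7): P = [1, 6, 7, 8] / [4, 9] / [5];  Q = [1, 2, 4, 7] / [3, 6] / [5]
  Insert 2 (step 8): P = [1, 2, 7, 8] / [4, 6] / [5, 9];  Q = [1, 2, 4, 7] / [3, 6] / [5, 8]
  Insert 3 (step 9): P = [1, 2, 3, 8] / [4, 6, 7] / [5, 9];  Q = [1, 2, 4, 7] / [3, 6, 9] / [5, 8]
Final shape: (4, 3, 2).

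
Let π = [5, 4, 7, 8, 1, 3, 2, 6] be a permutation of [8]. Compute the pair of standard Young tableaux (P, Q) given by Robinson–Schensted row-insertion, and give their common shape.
P = [1, 2, 6] / [3, 7, 8] / [4] / [5];  Q = [1, 3, 4] / [2, 6, 8] / [5] / [7];  common shape = (3, 3, 1, 1)

Row-insert the values π_1, π_2, … into P one at a time, bumping the leftmost entry strictly greater than the inserted value down to the next row. The recording tableau Q records, in position (i, j), the step at which that cell was added to P.
  Insert 5 (step 1): P = [5];  Q = [1]
  Insert 4 (step 2): P = [4] / [5];  Q = [1] / [2]
  Insert 7 (step 3): P = [4, 7] / [5];  Q = [1, 3] / [2]
  Insert 8 (step 4): P = [4, 7, 8] / [5];  Q = [1, 3, 4] / [2]
  Insert 1 (step 5): P = [1, 7, 8] / [4] / [5];  Q = [1, 3, 4] / [2] / [5]
  Insert 3 (step 6): P = [1, 3, 8] / [4, 7] / [5];  Q = [1, 3, 4] / [2, 6] / [5]
  Insert 2 (step 7): P = [1, 2, 8] / [3, 7] / [4] / [5];  Q = [1, 3, 4] / [2, 6] / [5] / [7]
  Insert 6 (step 8): P = [1, 2, 6] / [3, 7, 8] / [4] / [5];  Q = [1, 3, 4] / [2, 6, 8] / [5] / [7]
Final shape: (3, 3, 1, 1).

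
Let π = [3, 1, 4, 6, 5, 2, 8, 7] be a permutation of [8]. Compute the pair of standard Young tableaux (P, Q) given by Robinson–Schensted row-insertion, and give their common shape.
P = [1, 2, 5, 7] / [3, 4, 8] / [6];  Q = [1, 3, 4, 7] / [2, 5, 8] / [6];  common shape = (4, 3, 1)

Row-insert the values π_1, π_2, … into P one at a time, bumping the leftmost entry strictly greater than the inserted value down to the next row. The recording tableau Q records, in position (i, j), the step at which that cell was added to P.
  Insert 3 (step 1): P = [3];  Q = [1]
  Insert 1 (step 2): P = [1] / [3];  Q = [1] / [2]
  Insert 4 (step 3): P = [1, 4] / [3];  Q = [1, 3] / [2]
  Insert 6 (step 4): P = [1, 4, 6] / [3];  Q = [1, 3, 4] / [2]
  Insert 5 (step 5): P = [1, 4, 5] / [3, 6];  Q = [1, 3, 4] / [2, 5]
  Insert 2 (step 6): P = [1, 2, 5] / [3, 4] / [6];  Q = [1, 3, 4] / [2, 5] / [6]
  Insert 8 (step 7): P = [1, 2, 5, 8] / [3, 4] / [6];  Q = [1, 3, 4, 7] / [2, 5] / [6]
  Insert 7 (step 8): P = [1, 2, 5, 7] / [3, 4, 8] / [6];  Q = [1, 3, 4, 7] / [2, 5, 8] / [6]
Final shape: (4, 3, 1).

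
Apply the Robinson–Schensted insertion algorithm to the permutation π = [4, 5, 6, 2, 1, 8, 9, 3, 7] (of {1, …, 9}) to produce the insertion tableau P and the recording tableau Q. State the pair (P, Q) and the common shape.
P = [1, 3, 6, 7, 9] / [2, 5, 8] / [4];  Q = [1, 2, 3, 6, 7] / [4, 8, 9] / [5];  common shape = (5, 3, 1)

Row-insert the values π_1, π_2, … into P one at a time, bumping the leftmost entry strictly greater than the inserted value down to the next row. The recording tableau Q records, in position (i, j), the step at which that cell was added to P.
  Insert 4 (step 1): P = [4];  Q = [1]
  Insert 5 (step 2): P = [4, 5];  Q = [1, 2]
  Insert 6 (step 3): P = [4, 5, 6];  Q = [1, 2, 3]
  Insert 2 (step 4): P = [2, 5, 6] / [4];  Q = [1, 2, 3] / [4]
  Insert 1 (step 5): P = [1, 5, 6] / [2] / [4];  Q = [1, 2, 3] / [4] / [5]
  Insert 8 (step 6): P = [1, 5, 6, 8] / [2] / [4];  Q = [1, 2, 3, 6] / [4] / [5]
  Insert 9 (step 7): P = [1, 5, 6, 8, 9] / [2] / [4];  Q = [1, 2, 3, 6, 7] / [4] / [5]
  Insert 3 (step 8): P = [1, 3, 6, 8, 9] / [2, 5] / [4];  Q = [1, 2, 3, 6, 7] / [4, 8] / [5]
  Insert 7 (step 9): P = [1, 3, 6, 7, 9] / [2, 5, 8] / [4];  Q = [1, 2, 3, 6, 7] / [4, 8, 9] / [5]
Final shape: (5, 3, 1).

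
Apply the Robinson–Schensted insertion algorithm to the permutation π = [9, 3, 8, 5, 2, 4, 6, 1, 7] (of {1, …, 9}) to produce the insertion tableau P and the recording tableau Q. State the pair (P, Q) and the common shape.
P = [1, 4, 6, 7] / [2, 5] / [3] / [8] / [9];  Q = [1, 3, 7, 9] / [2, 6] / [4] / [5] / [8];  common shape = (4, 2, 1, 1, 1)

Row-insert the values π_1, π_2, … into P one at a time, bumping the leftmost entry strictly greater than the inserted value down to the next row. The recording tableau Q records, in position (i, j), the step at which that cell was added to P.
  Insert 9 (step 1): P = [9];  Q = [1]
  Insert 3 (step 2): P = [3] / [9];  Q = [1] / [2]
  Insert 8 (step 3): P = [3, 8] / [9];  Q = [1, 3] / [2]
  Insert 5 (step 4): P = [3, 5] / [8] / [9];  Q = [1, 3] / [2] / [4]
  Insert 2 (step 5): P = [2, 5] / [3] / [8] / [9];  Q = [1, 3] / [2] / [4] / [5]
  Insert 4 (step 6): P = [2, 4] / [3, 5] / [8] / [9];  Q = [1, 3] / [2, 6] / [4] / [5]
  Insert 6 (step 7): P = [2, 4, 6] / [3, 5] / [8] / [9];  Q = [1, 3, 7] / [2, 6] / [4] / [5]
  Insert 1 (step 8): P = [1, 4, 6] / [2, 5] / [3] / [8] / [9];  Q = [1, 3, 7] / [2, 6] / [4] / [5] / [8]
  Insert 7 (step 9): P = [1, 4, 6, 7] / [2, 5] / [3] / [8] / [9];  Q = [1, 3, 7, 9] / [2, 6] / [4] / [5] / [8]
Final shape: (4, 2, 1, 1, 1).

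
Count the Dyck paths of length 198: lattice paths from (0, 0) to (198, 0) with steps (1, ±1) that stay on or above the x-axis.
C_99 = 227508830794229349661819540395688853956041682601541047340

These Dyck paths are counted by the Catalan number C_n = (1/(n + 1)) · C(2n, n). For n = 99: C_99 = (1/100) · C(198, 99) = 22750883079422934966181954039568885395604168260154104734000/100 = 227508830794229349661819540395688853956041682601541047340.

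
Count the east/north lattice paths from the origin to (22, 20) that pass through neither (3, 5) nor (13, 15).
Number of paths = 355611586652

Inclusion–exclusion. Total paths: C(42, 22) = 513791607420. Through P₁: C(8, 3)·C(34, 19) = 103934181120. Through P₂: C(28, 13)·C(14, 9) = 74959204320. Since P₁ is strictly southwest of P₂, a monotone path through both must visit P₁ then P₂; paths through both = C(8, 3)·C(20, 10)·C(14, 9) = 20713364672. Avoid both = 513791607420 − 103934181120 − 74959204320 + 20713364672 = 355611586652.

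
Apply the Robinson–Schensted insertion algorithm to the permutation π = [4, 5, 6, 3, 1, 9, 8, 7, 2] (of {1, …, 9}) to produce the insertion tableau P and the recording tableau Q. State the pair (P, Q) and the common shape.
P = [1, 2, 6, 7] / [3, 5] / [4, 8] / [9];  Q = [1, 2, 3, 6] / [4, 7] / [5, 8] / [9];  common shape = (4, 2, 2, 1)

Row-insert the values π_1, π_2, … into P one at a time, bumping the leftmost entry strictly greater than the inserted value down to the next row. The recording tableau Q records, in position (i, j), the step at which that cell was added to P.
  Insert 4 (step 1): P = [4];  Q = [1]
  Insert 5 (step 2): P = [4, 5];  Q = [1, 2]
  Insert 6 (step 3): P = [4, 5, 6];  Q = [1, 2, 3]
  Insert 3 (step 4): P = [3, 5, 6] / [4];  Q = [1, 2, 3] / [4]
  Insert 1 (step 5): P = [1, 5, 6] / [3] / [4];  Q = [1, 2, 3] / [4] / [5]
  Insert 9 (step 6): P = [1, 5, 6, 9] / [3] / [4];  Q = [1, 2, 3, 6] / [4] / [5]
  Insert 8 (step 7): P = [1, 5, 6, 8] / [3, 9] / [4];  Q = [1, 2, 3, 6] / [4, 7] / [5]
  Insert 7 (step 8): P = [1, 5, 6, 7] / [3, 8] / [4, 9];  Q = [1, 2, 3, 6] / [4, 7] / [5, 8]
  Insert 2 (step 9): P = [1, 2, 6, 7] / [3, 5] / [4, 8] / [9];  Q = [1, 2, 3, 6] / [4, 7] / [5, 8] / [9]
Final shape: (4, 2, 2, 1).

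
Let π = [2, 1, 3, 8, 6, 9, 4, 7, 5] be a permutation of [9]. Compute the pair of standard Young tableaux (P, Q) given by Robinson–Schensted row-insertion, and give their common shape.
P = [1, 3, 4, 5] / [2, 6, 7] / [8, 9];  Q = [1, 3, 4, 6] / [2, 5, 8] / [7, 9];  common shape = (4, 3, 2)

Row-insert the values π_1, π_2, … into P one at a time, bumping the leftmost entry strictly greater than the inserted value down to the next row. The recording tableau Q records, in position (i, j), the step at which that cell was added to P.
  Insert 2 (step 1): P = [2];  Q = [1]
  Insert 1 (step 2): P = [1] / [2];  Q = [1] / [2]
  Insert 3 (step 3): P = [1, 3] / [2];  Q = [1, 3] / [2]
  Insert 8 (step 4): P = [1, 3, 8] / [2];  Q = [1, 3, 4] / [2]
  Insert 6 (step 5): P = [1, 3, 6] / [2, 8];  Q = [1, 3, 4] / [2, 5]
  Insert 9 (step 6): P = [1, 3, 6, 9] / [2, 8];  Q = [1, 3, 4, 6] / [2, 5]
  Insert 4 (step 7): P = [1, 3, 4, 9] / [2, 6] / [8];  Q = [1, 3, 4, 6] / [2, 5] / [7]
  Insert 7 (step 8): P = [1, 3, 4, 7] / [2, 6, 9] / [8];  Q = [1, 3, 4, 6] / [2, 5, 8] / [7]
  Insert 5 (step 9): P = [1, 3, 4, 5] / [2, 6, 7] / [8, 9];  Q = [1, 3, 4, 6] / [2, 5, 8] / [7, 9]
Final shape: (4, 3, 2).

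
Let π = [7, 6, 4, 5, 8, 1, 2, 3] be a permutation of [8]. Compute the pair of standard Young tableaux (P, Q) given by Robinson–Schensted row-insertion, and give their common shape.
P = [1, 2, 3] / [4, 5, 8] / [6] / [7];  Q = [1, 4, 5] / [2, 7, 8] / [3] / [6];  common shape = (3, 3, 1, 1)

Row-insert the values π_1, π_2, … into P one at a time, bumping the leftmost entry strictly greater than the inserted value down to the next row. The recording tableau Q records, in position (i, j), the step at which that cell was added to P.
  Insert 7 (step 1): P = [7];  Q = [1]
  Insert 6 (step 2): P = [6] / [7];  Q = [1] / [2]
  Insert 4 (step 3): P = [4] / [6] / [7];  Q = [1] / [2] / [3]
  Insert 5 (step 4): P = [4, 5] / [6] / [7];  Q = [1, 4] / [2] / [3]
  Insert 8 (step 5): P = [4, 5, 8] / [6] / [7];  Q = [1, 4, 5] / [2] / [3]
  Insert 1 (step 6): P = [1, 5, 8] / [4] / [6] / [7];  Q = [1, 4, 5] / [2] / [3] / [6]
  Insert 2 (step 7): P = [1, 2, 8] / [4, 5] / [6] / [7];  Q = [1, 4, 5] / [2, 7] / [3] / [6]
  Insert 3 (step 8): P = [1, 2, 3] / [4, 5, 8] / [6] / [7];  Q = [1, 4, 5] / [2, 7, 8] / [3] / [6]
Final shape: (3, 3, 1, 1).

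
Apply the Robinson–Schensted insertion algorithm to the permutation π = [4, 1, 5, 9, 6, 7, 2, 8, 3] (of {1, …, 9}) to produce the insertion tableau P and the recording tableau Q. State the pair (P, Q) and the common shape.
P = [1, 2, 3, 7, 8] / [4, 5, 6] / [9];  Q = [1, 3, 4, 6, 8] / [2, 5, 9] / [7];  common shape = (5, 3, 1)

Row-insert the values π_1, π_2, … into P one at a time, bumping the leftmost entry strictly greater than the inserted value down to the next row. The recording tableau Q records, in position (i, j), the step at which that cell was added to P.
  Insert 4 (step 1): P = [4];  Q = [1]
  Insert 1 (step 2): P = [1] / [4];  Q = [1] / [2]
  Insert 5 (step 3): P = [1, 5] / [4];  Q = [1, 3] / [2]
  Insert 9 (step 4): P = [1, 5, 9] / [4];  Q = [1, 3, 4] / [2]
  Insert 6 (step 5): P = [1, 5, 6] / [4, 9];  Q = [1, 3, 4] / [2, 5]
  Insert 7 (step 6): P = [1, 5, 6, 7] / [4, 9];  Q = [1, 3, 4, 6] / [2, 5]
  Insert 2 (step 7): P = [1, 2, 6, 7] / [4, 5] / [9];  Q = [1, 3, 4, 6] / [2, 5] / [7]
  Insert 8 (step 8): P = [1, 2, 6, 7, 8] / [4, 5] / [9];  Q = [1, 3, 4, 6, 8] / [2, 5] / [7]
  Insert 3 (step 9): P = [1, 2, 3, 7, 8] / [4, 5, 6] / [9];  Q = [1, 3, 4, 6, 8] / [2, 5, 9] / [7]
Final shape: (5, 3, 1).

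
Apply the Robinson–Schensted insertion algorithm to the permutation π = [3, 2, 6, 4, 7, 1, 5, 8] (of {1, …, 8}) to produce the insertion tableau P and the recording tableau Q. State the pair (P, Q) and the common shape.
P = [1, 4, 5, 8] / [2, 6, 7] / [3];  Q = [1, 3, 5, 8] / [2, 4, 7] / [6];  common shape = (4, 3, 1)

Row-insert the values π_1, π_2, … into P one at a time, bumping the leftmost entry strictly greater than the inserted value down to the next row. The recording tableau Q records, in position (i, j), the step at which that cell was added to P.
  Insert 3 (step 1): P = [3];  Q = [1]
  Insert 2 (step 2): P = [2] / [3];  Q = [1] / [2]
  Insert 6 (step 3): P = [2, 6] / [3];  Q = [1, 3] / [2]
  Insert 4 (step 4): P = [2, 4] / [3, 6];  Q = [1, 3] / [2, 4]
  Insert 7 (step 5): P = [2, 4, 7] / [3, 6];  Q = [1, 3, 5] / [2, 4]
  Insert 1 (step 6): P = [1, 4, 7] / [2, 6] / [3];  Q = [1, 3, 5] / [2, 4] / [6]
  Insert 5 (step 7): P = [1, 4, 5] / [2, 6, 7] / [3];  Q = [1, 3, 5] / [2, 4, 7] / [6]
  Insert 8 (step 8): P = [1, 4, 5, 8] / [2, 6, 7] / [3];  Q = [1, 3, 5, 8] / [2, 4, 7] / [6]
Final shape: (4, 3, 1).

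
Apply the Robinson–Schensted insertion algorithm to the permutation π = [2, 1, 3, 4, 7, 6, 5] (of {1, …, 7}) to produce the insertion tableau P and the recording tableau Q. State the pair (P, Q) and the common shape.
P = [1, 3, 4, 5] / [2, 6] / [7];  Q = [1, 3, 4, 5] / [2, 6] / [7];  common shape = (4, 2, 1)

Row-insert the values π_1, π_2, … into P one at a time, bumping the leftmost entry strictly greater than the inserted value down to the next row. The recording tableau Q records, in position (i, j), the step at which that cell was added to P.
  Insert 2 (step 1): P = [2];  Q = [1]
  Insert 1 (step 2): P = [1] / [2];  Q = [1] / [2]
  Insert 3 (step 3): P = [1, 3] / [2];  Q = [1, 3] / [2]
  Insert 4 (step 4): P = [1, 3, 4] / [2];  Q = [1, 3, 4] / [2]
  Insert 7 (step 5): P = [1, 3, 4, 7] / [2];  Q = [1, 3, 4, 5] / [2]
  Insert 6 (step 6): P = [1, 3, 4, 6] / [2, 7];  Q = [1, 3, 4, 5] / [2, 6]
  Insert 5 (step 7): P = [1, 3, 4, 5] / [2, 6] / [7];  Q = [1, 3, 4, 5] / [2, 6] / [7]
Final shape: (4, 2, 1).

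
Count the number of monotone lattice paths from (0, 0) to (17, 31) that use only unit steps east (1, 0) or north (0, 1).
Number of paths = 4244421484512

A monotone lattice path from (0, 0) to (17, 31) consists of 17 east steps and 31 north steps in some order, so it is determined by which 17 of the 48 steps are east. The count is C(48, 17) = 4244421484512.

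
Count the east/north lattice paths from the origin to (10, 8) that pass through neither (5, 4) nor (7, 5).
Number of paths = 19602

Inclusion–exclusion. Total paths: C(18, 10) = 43758. Through P₁: C(9, 5)·C(9, 5) = 15876. Through P₂: C(12, 7)·C(6, 3) = 15840. Since P₁ is strictly southwest of P₂, a monotone path through both must visit P₁ then P₂; paths through both = C(9, 5)·C(3, 2)·C(6, 3) = 7560. Avoid both = 43758 − 15876 − 15840 + 7560 = 19602.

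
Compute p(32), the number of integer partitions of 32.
p(32) = 8349

Compute p(n) via the recurrence p(n, m) = p(n, m−1) + p(n−m, m), where p(n, m) counts partitions of n with all parts ≤ m and p(n) = p(n, n). The base cases are p(0, m) = 1 and p(n, 0) = 0 for n > 0. Filling the table yields p(32) = 8349. (Euler's pentagonal recurrence is an alternative.)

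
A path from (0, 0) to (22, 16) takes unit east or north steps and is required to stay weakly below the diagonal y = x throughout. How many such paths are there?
Number of paths = 6768687870

By the reflection principle (André's argument), the number of monotone paths to (22, 16) with n ≤ m that never go above y = x is C(38, 22) − C(38, 23) = 22239974430 − 15471286560 = 6768687870.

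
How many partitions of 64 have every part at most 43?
p(64, parts ≤ 43) = 1738916

Use the recurrence p(n, m) = p(n, m−1) + p(n−m, m): either the largest part is < m (count p(n, m−1)) or the largest part is exactly m (remove one copy of m, count p(n−m, m)). With p(0, ·) = 1 this gives p(64, parts ≤ 43) = 1738916. (By conjugating Young diagrams, this also counts partitions of 64 into at most 43 parts.)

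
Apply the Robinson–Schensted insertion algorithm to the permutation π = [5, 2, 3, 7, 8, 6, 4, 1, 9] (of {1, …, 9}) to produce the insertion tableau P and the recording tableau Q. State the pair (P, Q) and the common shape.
P = [1, 3, 4, 8, 9] / [2, 6] / [5] / [7];  Q = [1, 3, 4, 5, 9] / [2, 6] / [7] / [8];  common shape = (5, 2, 1, 1)

Row-insert the values π_1, π_2, … into P one at a time, bumping the leftmost entry strictly greater than the inserted value down to the next row. The recording tableau Q records, in position (i, j), the step at which that cell was added to P.
  Insert 5 (step 1): P = [5];  Q = [1]
  Insert 2 (step 2): P = [2] / [5];  Q = [1] / [2]
  Insert 3 (step 3): P = [2, 3] / [5];  Q = [1, 3] / [2]
  Insert 7 (step 4): P = [2, 3, 7] / [5];  Q = [1, 3, 4] / [2]
  Insert 8 (step 5): P = [2, 3, 7, 8] / [5];  Q = [1, 3, 4, 5] / [2]
  Insert 6 (step 6): P = [2, 3, 6, 8] / [5, 7];  Q = [1, 3, 4, 5] / [2, 6]
  Insert 4 (step 7): P = [2, 3, 4, 8] / [5, 6] / [7];  Q = [1, 3, 4, 5] / [2, 6] / [7]
  Insert 1 (step 8): P = [1, 3, 4, 8] / [2, 6] / [5] / [7];  Q = [1, 3, 4, 5] / [2, 6] / [7] / [8]
  Insert 9 (step 9): P = [1, 3, 4, 8, 9] / [2, 6] / [5] / [7];  Q = [1, 3, 4, 5, 9] / [2, 6] / [7] / [8]
Final shape: (5, 2, 1, 1).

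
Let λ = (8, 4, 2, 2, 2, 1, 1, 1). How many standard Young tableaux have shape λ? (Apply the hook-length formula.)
# SYT of shape (8, 4, 2, 2, 2, 1, 1, 1) = 338607360

Hook-length formula: f^λ = n! / Π hook(c), product over all cells c of the Young diagram. For λ = (8, 4, 2, 2, 2, 1, 1, 1), n = 21 boxes. Hook lengths by row (left-to-right, top-to-bottom): [15, 11, 7, 6, 4, 3, 2, 1]; [10, 6, 2, 1]; [7, 3]; [6, 2]; [5, 1]; [3]; [2]; [1]. Product of hooks = 150885504000. So f^λ = 21! / 150885504000 = 51090942171709440000 / 150885504000 = 338607360.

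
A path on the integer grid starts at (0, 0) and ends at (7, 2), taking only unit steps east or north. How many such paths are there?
Number of paths = 36

A monotone lattice path from (0, 0) to (7, 2) consists of 7 east steps and 2 north steps in some order, so it is determined by which 7 of the 9 steps are east. The count is C(9, 7) = 36.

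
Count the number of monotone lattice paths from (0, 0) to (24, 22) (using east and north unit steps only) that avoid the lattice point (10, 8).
Number of paths = 6134948931150

Total paths from (0, 0) to (24, 22): C(46, 24) = 7890371113950. Paths through (10, 8): (paths (0, 0) → (10, 8)) × (paths (10, 8) → (24, 22)) = C(18, 10) · C(28, 14) = 43758 · 40116600 = 1755422182800. Avoidance count = 7890371113950 − 1755422182800 = 6134948931150.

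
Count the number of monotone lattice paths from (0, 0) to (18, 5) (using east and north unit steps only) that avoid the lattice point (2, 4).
Number of paths = 33394

Total paths from (0, 0) to (18, 5): C(23, 18) = 33649. Paths through (2, 4): (paths (0, 0) → (2, 4)) × (paths (2, 4) → (18, 5)) = C(6, 2) · C(17, 16) = 15 · 17 = 255. Avoidance count = 33649 − 255 = 33394.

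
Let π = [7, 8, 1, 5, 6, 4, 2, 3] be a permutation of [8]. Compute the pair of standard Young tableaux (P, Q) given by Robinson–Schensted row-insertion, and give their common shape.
P = [1, 2, 3] / [4, 6] / [5, 8] / [7];  Q = [1, 2, 5] / [3, 4] / [6, 8] / [7];  common shape = (3, 2, 2, 1)

Row-insert the values π_1, π_2, … into P one at a time, bumping the leftmost entry strictly greater than the inserted value down to the next row. The recording tableau Q records, in position (i, j), the step at which that cell was added to P.
  Insert 7 (step 1): P = [7];  Q = [1]
  Insert 8 (step 2): P = [7, 8];  Q = [1, 2]
  Insert 1 (step 3): P = [1, 8] / [7];  Q = [1, 2] / [3]
  Insert 5 (step 4): P = [1, 5] / [7, 8];  Q = [1, 2] / [3, 4]
  Insert 6 (step 5): P = [1, 5, 6] / [7, 8];  Q = [1, 2, 5] / [3, 4]
  Insert 4 (step 6): P = [1, 4, 6] / [5, 8] / [7];  Q = [1, 2, 5] / [3, 4] / [6]
  Insert 2 (step 7): P = [1, 2, 6] / [4, 8] / [5] / [7];  Q = [1, 2, 5] / [3, 4] / [6] / [7]
  Insert 3 (step 8): P = [1, 2, 3] / [4, 6] / [5, 8] / [7];  Q = [1, 2, 5] / [3, 4] / [6, 8] / [7]
Final shape: (3, 2, 2, 1).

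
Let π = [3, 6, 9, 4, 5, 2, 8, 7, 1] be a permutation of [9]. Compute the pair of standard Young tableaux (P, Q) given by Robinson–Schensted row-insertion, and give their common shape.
P = [1, 4, 5, 7] / [2, 8] / [3, 9] / [6];  Q = [1, 2, 3, 7] / [4, 5] / [6, 8] / [9];  common shape = (4, 2, 2, 1)

Row-insert the values π_1, π_2, … into P one at a time, bumping the leftmost entry strictly greater than the inserted value down to the next row. The recording tableau Q records, in position (i, j), the step at which that cell was added to P.
  Insert 3 (step 1): P = [3];  Q = [1]
  Insert 6 (step 2): P = [3, 6];  Q = [1, 2]
  Insert 9 (step 3): P = [3, 6, 9];  Q = [1, 2, 3]
  Insert 4 (step 4): P = [3, 4, 9] / [6];  Q = [1, 2, 3] / [4]
  Insert 5 (step 5): P = [3, 4, 5] / [6, 9];  Q = [1, 2, 3] / [4, 5]
  Insert 2 (step 6): P = [2, 4, 5] / [3, 9] / [6];  Q = [1, 2, 3] / [4, 5] / [6]
  Insert 8 (step 7): P = [2, 4, 5, 8] / [3, 9] / [6];  Q = [1, 2, 3, 7] / [4, 5] / [6]
  Insert 7 (step 8): P = [2, 4, 5, 7] / [3, 8] / [6, 9];  Q = [1, 2, 3, 7] / [4, 5] / [6, 8]
  Insert 1 (step 9): P = [1, 4, 5, 7] / [2, 8] / [3, 9] / [6];  Q = [1, 2, 3, 7] / [4, 5] / [6, 8] / [9]
Final shape: (4, 2, 2, 1).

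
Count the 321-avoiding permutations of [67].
C_67 = 22033725021956517463358552614056949950

These 321-avoiding permutations are counted by the Catalan number C_n = (1/(n + 1)) · C(2n, n). For n = 67: C_67 = (1/68) · C(134, 67) = 1498293301493043187508381577755872596600/68 = 22033725021956517463358552614056949950.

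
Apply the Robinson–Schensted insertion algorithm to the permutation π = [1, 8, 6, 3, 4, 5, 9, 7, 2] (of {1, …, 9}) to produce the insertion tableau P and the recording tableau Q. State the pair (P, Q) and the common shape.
P = [1, 2, 4, 5, 7] / [3, 9] / [6] / [8];  Q = [1, 2, 5, 6, 7] / [3, 8] / [4] / [9];  common shape = (5, 2, 1, 1)

Row-insert the values π_1, π_2, … into P one at a time, bumping the leftmost entry strictly greater than the inserted value down to the next row. The recording tableau Q records, in position (i, j), the step at which that cell was added to P.
  Insert 1 (step 1): P = [1];  Q = [1]
  Insert 8 (step 2): P = [1, 8];  Q = [1, 2]
  Insert 6 (step 3): P = [1, 6] / [8];  Q = [1, 2] / [3]
  Insert 3 (step 4): P = [1, 3] / [6] / [8];  Q = [1, 2] / [3] / [4]
  Insert 4 (step 5): P = [1, 3, 4] / [6] / [8];  Q = [1, 2, 5] / [3] / [4]
  Insert 5 (step 6): P = [1, 3, 4, 5] / [6] / [8];  Q = [1, 2, 5, 6] / [3] / [4]
  Insert 9 (step 7): P = [1, 3, 4, 5, 9] / [6] / [8];  Q = [1, 2, 5, 6, 7] / [3] / [4]
  Insert 7 (step 8): P = [1, 3, 4, 5, 7] / [6, 9] / [8];  Q = [1, 2, 5, 6, 7] / [3, 8] / [4]
  Insert 2 (step 9): P = [1, 2, 4, 5, 7] / [3, 9] / [6] / [8];  Q = [1, 2, 5, 6, 7] / [3, 8] / [4] / [9]
Final shape: (5, 2, 1, 1).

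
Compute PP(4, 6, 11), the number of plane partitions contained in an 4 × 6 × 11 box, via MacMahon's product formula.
PP(4, 6, 11) = 14675134144320

Evaluate the triple product over i = 1..4, j = 1..6, k = 1..11. The factors are (2/1) · (3/2) · (4/3) · (5/4) · (6/5) · (7/6) · (8/7) · (9/8) · … (264 factors total). The numerators and denominators telescope so the product is an integer; carrying out the multiplication exactly gives PP(4, 6, 11) = 14675134144320.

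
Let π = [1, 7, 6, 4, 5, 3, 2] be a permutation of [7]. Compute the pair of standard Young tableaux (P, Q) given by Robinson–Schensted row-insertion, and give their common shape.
P = [1, 2, 5] / [3] / [4] / [6] / [7];  Q = [1, 2, 5] / [3] / [4] / [6] / [7];  common shape = (3, 1, 1, 1, 1)

Row-insert the values π_1, π_2, … into P one at a time, bumping the leftmost entry strictly greater than the inserted value down to the next row. The recording tableau Q records, in position (i, j), the step at which that cell was added to P.
  Insert 1 (step 1): P = [1];  Q = [1]
  Insert 7 (step 2): P = [1, 7];  Q = [1, 2]
  Insert 6 (step 3): P = [1, 6] / [7];  Q = [1, 2] / [3]
  Insert 4 (step 4): P = [1, 4] / [6] / [7];  Q = [1, 2] / [3] / [4]
  Insert 5 (step 5): P = [1, 4, 5] / [6] / [7];  Q = [1, 2, 5] / [3] / [4]
  Insert 3 (step 6): P = [1, 3, 5] / [4] / [6] / [7];  Q = [1, 2, 5] / [3] / [4] / [6]
  Insert 2 (step 7): P = [1, 2, 5] / [3] / [4] / [6] / [7];  Q = [1, 2, 5] / [3] / [4] / [6] / [7]
Final shape: (3, 1, 1, 1, 1).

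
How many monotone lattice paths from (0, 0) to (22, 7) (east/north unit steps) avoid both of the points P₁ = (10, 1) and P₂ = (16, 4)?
Number of paths = 1027212

Inclusion–exclusion. Total paths: C(29, 22) = 1560780. Through P₁: C(11, 10)·C(18, 12) = 204204. Through P₂: C(20, 16)·C(9, 6) = 406980. Since P₁ is strictly southwest of P₂, a monotone path through both must visit P₁ then P₂; paths through both = C(11, 10)·C(9, 6)·C(9, 6) = 77616. Avoid both = 1560780 − 204204 − 406980 + 77616 = 1027212.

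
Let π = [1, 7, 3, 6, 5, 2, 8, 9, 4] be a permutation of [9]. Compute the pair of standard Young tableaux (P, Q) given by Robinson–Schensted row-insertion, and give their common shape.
P = [1, 2, 4, 8, 9] / [3, 5] / [6] / [7];  Q = [1, 2, 4, 7, 8] / [3, 9] / [5] / [6];  common shape = (5, 2, 1, 1)

Row-insert the values π_1, π_2, … into P one at a time, bumping the leftmost entry strictly greater than the inserted value down to the next row. The recording tableau Q records, in position (i, j), the step at which that cell was added to P.
  Insert 1 (step 1): P = [1];  Q = [1]
  Insert 7 (step 2): P = [1, 7];  Q = [1, 2]
  Insert 3 (step 3): P = [1, 3] / [7];  Q = [1, 2] / [3]
  Insert 6 (step 4): P = [1, 3, 6] / [7];  Q = [1, 2, 4] / [3]
  Insert 5 (step 5): P = [1, 3, 5] / [6] / [7];  Q = [1, 2, 4] / [3] / [5]
  Insert 2 (step 6): P = [1, 2, 5] / [3] / [6] / [7];  Q = [1, 2, 4] / [3] / [5] / [6]
  Insert 8 (step 7): P = [1, 2, 5, 8] / [3] / [6] / [7];  Q = [1, 2, 4, 7] / [3] / [5] / [6]
  Insert 9 (step 8): P = [1, 2, 5, 8, 9] / [3] / [6] / [7];  Q = [1, 2, 4, 7, 8] / [3] / [5] / [6]
  Insert 4 (step 9): P = [1, 2, 4, 8, 9] / [3, 5] / [6] / [7];  Q = [1, 2, 4, 7, 8] / [3, 9] / [5] / [6]
Final shape: (5, 2, 1, 1).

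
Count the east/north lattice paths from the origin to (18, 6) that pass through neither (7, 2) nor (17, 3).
Number of paths = 82480

Inclusion–exclusion. Total paths: C(24, 18) = 134596. Through P₁: C(9, 7)·C(15, 11) = 49140. Through P₂: C(20, 17)·C(4, 1) = 4560. Since P₁ is strictly southwest of P₂, a monotone path through both must visit P₁ then P₂; paths through both = C(9, 7)·C(11, 10)·C(4, 1) = 1584. Avoid both = 134596 − 49140 − 4560 + 1584 = 82480.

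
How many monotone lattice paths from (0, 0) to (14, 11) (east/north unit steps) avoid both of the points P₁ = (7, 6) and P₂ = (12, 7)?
Number of paths = 2496948

Inclusion–exclusion. Total paths: C(25, 14) = 4457400. Through P₁: C(13, 7)·C(12, 7) = 1359072. Through P₂: C(19, 12)·C(6, 2) = 755820. Since P₁ is strictly southwest of P₂, a monotone path through both must visit P₁ then P₂; paths through both = C(13, 7)·C(6, 5)·C(6, 2) = 154440. Avoid both = 4457400 − 1359072 − 755820 + 154440 = 2496948.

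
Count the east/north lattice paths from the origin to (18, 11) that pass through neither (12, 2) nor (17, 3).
Number of paths = 34136489

Inclusion–exclusion. Total paths: C(29, 18) = 34597290. Through P₁: C(14, 12)·C(15, 6) = 455455. Through P₂: C(20, 17)·C(9, 1) = 10260. Since P₁ is strictly southwest of P₂, a monotone path through both must visit P₁ then P₂; paths through both = C(14, 12)·C(6, 5)·C(9, 1) = 4914. Avoid both = 34597290 − 455455 − 10260 + 4914 = 34136489.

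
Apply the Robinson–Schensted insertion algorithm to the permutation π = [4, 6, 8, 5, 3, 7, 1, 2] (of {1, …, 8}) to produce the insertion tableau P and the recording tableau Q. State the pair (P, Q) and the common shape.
P = [1, 2, 7] / [3, 5] / [4, 8] / [6];  Q = [1, 2, 3] / [4, 6] / [5, 8] / [7];  common shape = (3, 2, 2, 1)

Row-insert the values π_1, π_2, … into P one at a time, bumping the leftmost entry strictly greater than the inserted value down to the next row. The recording tableau Q records, in position (i, j), the step at which that cell was added to P.
  Insert 4 (step 1): P = [4];  Q = [1]
  Insert 6 (step 2): P = [4, 6];  Q = [1, 2]
  Insert 8 (step 3): P = [4, 6, 8];  Q = [1, 2, 3]
  Insert 5 (step 4): P = [4, 5, 8] / [6];  Q = [1, 2, 3] / [4]
  Insert 3 (step 5): P = [3, 5, 8] / [4] / [6];  Q = [1, 2, 3] / [4] / [5]
  Insert 7 (step 6): P = [3, 5, 7] / [4, 8] / [6];  Q = [1, 2, 3] / [4, 6] / [5]
  Insert 1 (step 7): P = [1, 5, 7] / [3, 8] / [4] / [6];  Q = [1, 2, 3] / [4, 6] / [5] / [7]
  Insert 2 (step 8): P = [1, 2, 7] / [3, 5] / [4, 8] / [6];  Q = [1, 2, 3] / [4, 6] / [5, 8] / [7]
Final shape: (3, 2, 2, 1).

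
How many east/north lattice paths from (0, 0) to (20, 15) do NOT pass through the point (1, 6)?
Number of paths = 3199594860

Total paths from (0, 0) to (20, 15): C(35, 20) = 3247943160. Paths through (1, 6): (paths (0, 0) → (1, 6)) × (paths (1, 6) → (20, 15)) = C(7, 1) · C(28, 19) = 7 · 6906900 = 48348300. Avoidance count = 3247943160 − 48348300 = 3199594860.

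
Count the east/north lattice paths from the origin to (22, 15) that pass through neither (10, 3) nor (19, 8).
Number of paths = 8393110784

Inclusion–exclusion. Total paths: C(37, 22) = 9364199760. Through P₁: C(13, 10)·C(24, 12) = 773388616. Through P₂: C(27, 19)·C(10, 3) = 266409000. Since P₁ is strictly southwest of P₂, a monotone path through both must visit P₁ then P₂; paths through both = C(13, 10)·C(14, 9)·C(10, 3) = 68708640. Avoid both = 9364199760 − 773388616 − 266409000 + 68708640 = 8393110784.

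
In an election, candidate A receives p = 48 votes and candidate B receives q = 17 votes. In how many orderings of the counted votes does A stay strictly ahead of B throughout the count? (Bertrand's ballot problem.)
Strict-lead orderings = 890843238203940

Total orderings of the 65 votes with 48 for A: C(65, 48) = 1867897112363100. By the Bertrand ballot formula (Cycle Lemma / reflection principle), the number of orderings in which A is strictly ahead of B throughout is (p − q)/(p + q) · C(p + q, p) = (48 − 17)/(48 + 17) · 1867897112363100 = 890843238203940.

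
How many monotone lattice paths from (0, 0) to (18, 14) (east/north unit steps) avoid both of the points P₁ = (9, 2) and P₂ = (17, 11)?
Number of paths = 374720930

Inclusion–exclusion. Total paths: C(32, 18) = 471435600. Through P₁: C(11, 9)·C(21, 9) = 16166150. Through P₂: C(28, 17)·C(4, 1) = 85896720. Since P₁ is strictly southwest of P₂, a monotone path through both must visit P₁ then P₂; paths through both = C(11, 9)·C(17, 8)·C(4, 1) = 5348200. Avoid both = 471435600 − 16166150 − 85896720 + 5348200 = 374720930.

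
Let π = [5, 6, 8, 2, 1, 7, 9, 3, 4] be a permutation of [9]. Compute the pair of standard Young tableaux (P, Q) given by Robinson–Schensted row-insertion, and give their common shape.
P = [1, 3, 4, 9] / [2, 6, 7] / [5, 8];  Q = [1, 2, 3, 7] / [4, 6, 9] / [5, 8];  common shape = (4, 3, 2)

Row-insert the values π_1, π_2, … into P one at a time, bumping the leftmost entry strictly greater than the inserted value down to the next row. The recording tableau Q records, in position (i, j), the step at which that cell was added to P.
  Insert 5 (step 1): P = [5];  Q = [1]
  Insert 6 (step 2): P = [5, 6];  Q = [1, 2]
  Insert 8 (step 3): P = [5, 6, 8];  Q = [1, 2, 3]
  Insert 2 (step 4): P = [2, 6, 8] / [5];  Q = [1, 2, 3] / [4]
  Insert 1 (step 5): P = [1, 6, 8] / [2] / [5];  Q = [1, 2, 3] / [4] / [5]
  Insert 7 (step 6): P = [1, 6, 7] / [2, 8] / [5];  Q = [1, 2, 3] / [4, 6] / [5]
  Insert 9 (step 7): P = [1, 6, 7, 9] / [2, 8] / [5];  Q = [1, 2, 3, 7] / [4, 6] / [5]
  Insert 3 (step 8): P = [1, 3, 7, 9] / [2, 6] / [5, 8];  Q = [1, 2, 3, 7] / [4, 6] / [5, 8]
  Insert 4 (step 9): P = [1, 3, 4, 9] / [2, 6, 7] / [5, 8];  Q = [1, 2, 3, 7] / [4, 6, 9] / [5, 8]
Final shape: (4, 3, 2).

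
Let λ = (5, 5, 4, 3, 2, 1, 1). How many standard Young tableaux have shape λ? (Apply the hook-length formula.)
# SYT of shape (5, 5, 4, 3, 2, 1, 1) = 666633240

Hook-length formula: f^λ = n! / Π hook(c), product over all cells c of the Young diagram. For λ = (5, 5, 4, 3, 2, 1, 1), n = 21 boxes. Hook lengths by row (left-to-right, top-to-bottom): [11, 8, 6, 4, 2]; [10, 7, 5, 3, 1]; [8, 5, 3, 1]; [6, 3, 1]; [4, 1]; [2]; [1]. Product of hooks = 76640256000. So f^λ = 21! / 76640256000 = 51090942171709440000 / 76640256000 = 666633240.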